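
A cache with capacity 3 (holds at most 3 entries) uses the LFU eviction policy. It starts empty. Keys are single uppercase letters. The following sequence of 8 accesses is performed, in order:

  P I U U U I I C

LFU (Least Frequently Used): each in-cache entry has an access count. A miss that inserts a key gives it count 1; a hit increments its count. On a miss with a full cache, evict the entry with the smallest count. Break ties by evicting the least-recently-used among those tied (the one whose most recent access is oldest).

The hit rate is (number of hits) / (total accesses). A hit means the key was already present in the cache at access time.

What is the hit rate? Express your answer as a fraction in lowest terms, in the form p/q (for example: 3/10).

LFU simulation (capacity=3):
  1. access P: MISS. Cache: [P(c=1)]
  2. access I: MISS. Cache: [P(c=1) I(c=1)]
  3. access U: MISS. Cache: [P(c=1) I(c=1) U(c=1)]
  4. access U: HIT, count now 2. Cache: [P(c=1) I(c=1) U(c=2)]
  5. access U: HIT, count now 3. Cache: [P(c=1) I(c=1) U(c=3)]
  6. access I: HIT, count now 2. Cache: [P(c=1) I(c=2) U(c=3)]
  7. access I: HIT, count now 3. Cache: [P(c=1) U(c=3) I(c=3)]
  8. access C: MISS, evict P(c=1). Cache: [C(c=1) U(c=3) I(c=3)]
Total: 4 hits, 4 misses, 1 evictions

Hit rate = 4/8 = 1/2

Answer: 1/2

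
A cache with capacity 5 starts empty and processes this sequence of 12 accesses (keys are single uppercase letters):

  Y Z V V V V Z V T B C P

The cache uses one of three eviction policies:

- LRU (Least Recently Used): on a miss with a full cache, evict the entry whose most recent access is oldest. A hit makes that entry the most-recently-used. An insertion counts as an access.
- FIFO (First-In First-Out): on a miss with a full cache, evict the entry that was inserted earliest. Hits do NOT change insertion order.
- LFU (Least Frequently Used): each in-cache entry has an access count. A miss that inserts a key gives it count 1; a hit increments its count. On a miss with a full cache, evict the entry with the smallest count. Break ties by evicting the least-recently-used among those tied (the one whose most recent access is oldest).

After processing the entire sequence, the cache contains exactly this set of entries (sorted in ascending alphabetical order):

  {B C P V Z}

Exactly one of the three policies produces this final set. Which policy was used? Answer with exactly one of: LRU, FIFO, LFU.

Answer: LFU

Derivation:
Simulating under each policy and comparing final sets:
  LRU: final set = {B C P T V} -> differs
  FIFO: final set = {B C P T V} -> differs
  LFU: final set = {B C P V Z} -> MATCHES target
Only LFU produces the target set.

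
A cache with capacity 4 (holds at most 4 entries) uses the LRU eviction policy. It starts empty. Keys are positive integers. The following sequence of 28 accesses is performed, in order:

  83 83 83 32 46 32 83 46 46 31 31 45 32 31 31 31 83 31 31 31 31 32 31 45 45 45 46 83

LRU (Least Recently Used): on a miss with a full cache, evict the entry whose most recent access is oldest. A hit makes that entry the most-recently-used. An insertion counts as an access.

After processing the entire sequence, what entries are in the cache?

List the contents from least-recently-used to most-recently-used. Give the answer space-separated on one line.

Answer: 31 45 46 83

Derivation:
LRU simulation (capacity=4):
  1. access 83: MISS. Cache (LRU->MRU): [83]
  2. access 83: HIT. Cache (LRU->MRU): [83]
  3. access 83: HIT. Cache (LRU->MRU): [83]
  4. access 32: MISS. Cache (LRU->MRU): [83 32]
  5. access 46: MISS. Cache (LRU->MRU): [83 32 46]
  6. access 32: HIT. Cache (LRU->MRU): [83 46 32]
  7. access 83: HIT. Cache (LRU->MRU): [46 32 83]
  8. access 46: HIT. Cache (LRU->MRU): [32 83 46]
  9. access 46: HIT. Cache (LRU->MRU): [32 83 46]
  10. access 31: MISS. Cache (LRU->MRU): [32 83 46 31]
  11. access 31: HIT. Cache (LRU->MRU): [32 83 46 31]
  12. access 45: MISS, evict 32. Cache (LRU->MRU): [83 46 31 45]
  13. access 32: MISS, evict 83. Cache (LRU->MRU): [46 31 45 32]
  14. access 31: HIT. Cache (LRU->MRU): [46 45 32 31]
  15. access 31: HIT. Cache (LRU->MRU): [46 45 32 31]
  16. access 31: HIT. Cache (LRU->MRU): [46 45 32 31]
  17. access 83: MISS, evict 46. Cache (LRU->MRU): [45 32 31 83]
  18. access 31: HIT. Cache (LRU->MRU): [45 32 83 31]
  19. access 31: HIT. Cache (LRU->MRU): [45 32 83 31]
  20. access 31: HIT. Cache (LRU->MRU): [45 32 83 31]
  21. access 31: HIT. Cache (LRU->MRU): [45 32 83 31]
  22. access 32: HIT. Cache (LRU->MRU): [45 83 31 32]
  23. access 31: HIT. Cache (LRU->MRU): [45 83 32 31]
  24. access 45: HIT. Cache (LRU->MRU): [83 32 31 45]
  25. access 45: HIT. Cache (LRU->MRU): [83 32 31 45]
  26. access 45: HIT. Cache (LRU->MRU): [83 32 31 45]
  27. access 46: MISS, evict 83. Cache (LRU->MRU): [32 31 45 46]
  28. access 83: MISS, evict 32. Cache (LRU->MRU): [31 45 46 83]
Total: 19 hits, 9 misses, 5 evictions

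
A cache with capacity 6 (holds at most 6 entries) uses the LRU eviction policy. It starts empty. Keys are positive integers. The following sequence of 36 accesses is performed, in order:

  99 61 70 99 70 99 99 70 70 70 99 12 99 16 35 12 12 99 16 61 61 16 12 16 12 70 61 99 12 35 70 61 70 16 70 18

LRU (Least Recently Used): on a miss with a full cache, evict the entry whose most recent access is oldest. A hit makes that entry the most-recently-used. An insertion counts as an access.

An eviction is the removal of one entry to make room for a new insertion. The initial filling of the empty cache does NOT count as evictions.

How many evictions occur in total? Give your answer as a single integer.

LRU simulation (capacity=6):
  1. access 99: MISS. Cache (LRU->MRU): [99]
  2. access 61: MISS. Cache (LRU->MRU): [99 61]
  3. access 70: MISS. Cache (LRU->MRU): [99 61 70]
  4. access 99: HIT. Cache (LRU->MRU): [61 70 99]
  5. access 70: HIT. Cache (LRU->MRU): [61 99 70]
  6. access 99: HIT. Cache (LRU->MRU): [61 70 99]
  7. access 99: HIT. Cache (LRU->MRU): [61 70 99]
  8. access 70: HIT. Cache (LRU->MRU): [61 99 70]
  9. access 70: HIT. Cache (LRU->MRU): [61 99 70]
  10. access 70: HIT. Cache (LRU->MRU): [61 99 70]
  11. access 99: HIT. Cache (LRU->MRU): [61 70 99]
  12. access 12: MISS. Cache (LRU->MRU): [61 70 99 12]
  13. access 99: HIT. Cache (LRU->MRU): [61 70 12 99]
  14. access 16: MISS. Cache (LRU->MRU): [61 70 12 99 16]
  15. access 35: MISS. Cache (LRU->MRU): [61 70 12 99 16 35]
  16. access 12: HIT. Cache (LRU->MRU): [61 70 99 16 35 12]
  17. access 12: HIT. Cache (LRU->MRU): [61 70 99 16 35 12]
  18. access 99: HIT. Cache (LRU->MRU): [61 70 16 35 12 99]
  19. access 16: HIT. Cache (LRU->MRU): [61 70 35 12 99 16]
  20. access 61: HIT. Cache (LRU->MRU): [70 35 12 99 16 61]
  21. access 61: HIT. Cache (LRU->MRU): [70 35 12 99 16 61]
  22. access 16: HIT. Cache (LRU->MRU): [70 35 12 99 61 16]
  23. access 12: HIT. Cache (LRU->MRU): [70 35 99 61 16 12]
  24. access 16: HIT. Cache (LRU->MRU): [70 35 99 61 12 16]
  25. access 12: HIT. Cache (LRU->MRU): [70 35 99 61 16 12]
  26. access 70: HIT. Cache (LRU->MRU): [35 99 61 16 12 70]
  27. access 61: HIT. Cache (LRU->MRU): [35 99 16 12 70 61]
  28. access 99: HIT. Cache (LRU->MRU): [35 16 12 70 61 99]
  29. access 12: HIT. Cache (LRU->MRU): [35 16 70 61 99 12]
  30. access 35: HIT. Cache (LRU->MRU): [16 70 61 99 12 35]
  31. access 70: HIT. Cache (LRU->MRU): [16 61 99 12 35 70]
  32. access 61: HIT. Cache (LRU->MRU): [16 99 12 35 70 61]
  33. access 70: HIT. Cache (LRU->MRU): [16 99 12 35 61 70]
  34. access 16: HIT. Cache (LRU->MRU): [99 12 35 61 70 16]
  35. access 70: HIT. Cache (LRU->MRU): [99 12 35 61 16 70]
  36. access 18: MISS, evict 99. Cache (LRU->MRU): [12 35 61 16 70 18]
Total: 29 hits, 7 misses, 1 evictions

Answer: 1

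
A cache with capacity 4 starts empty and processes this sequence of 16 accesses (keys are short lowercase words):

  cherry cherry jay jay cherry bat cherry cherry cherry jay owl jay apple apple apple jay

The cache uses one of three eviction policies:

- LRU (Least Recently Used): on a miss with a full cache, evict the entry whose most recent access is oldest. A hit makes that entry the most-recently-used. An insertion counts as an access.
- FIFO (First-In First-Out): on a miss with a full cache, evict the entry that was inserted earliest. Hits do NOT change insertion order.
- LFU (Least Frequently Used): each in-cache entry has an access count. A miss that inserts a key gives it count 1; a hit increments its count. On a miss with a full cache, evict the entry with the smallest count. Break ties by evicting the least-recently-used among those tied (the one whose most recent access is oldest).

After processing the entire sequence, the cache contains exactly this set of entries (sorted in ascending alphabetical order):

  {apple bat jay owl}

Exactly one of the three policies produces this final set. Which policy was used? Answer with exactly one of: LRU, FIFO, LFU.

Answer: FIFO

Derivation:
Simulating under each policy and comparing final sets:
  LRU: final set = {apple cherry jay owl} -> differs
  FIFO: final set = {apple bat jay owl} -> MATCHES target
  LFU: final set = {apple cherry jay owl} -> differs
Only FIFO produces the target set.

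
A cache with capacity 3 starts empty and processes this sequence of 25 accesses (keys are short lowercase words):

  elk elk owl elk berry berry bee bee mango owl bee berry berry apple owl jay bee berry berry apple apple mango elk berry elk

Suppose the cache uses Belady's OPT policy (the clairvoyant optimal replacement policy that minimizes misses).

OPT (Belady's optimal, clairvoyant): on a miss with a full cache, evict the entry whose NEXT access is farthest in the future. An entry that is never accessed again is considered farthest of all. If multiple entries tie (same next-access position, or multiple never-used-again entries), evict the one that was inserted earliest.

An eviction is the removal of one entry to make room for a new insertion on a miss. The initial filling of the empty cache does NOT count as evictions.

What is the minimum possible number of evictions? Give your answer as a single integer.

Answer: 8

Derivation:
OPT (Belady) simulation (capacity=3):
  1. access elk: MISS. Cache: [elk]
  2. access elk: HIT. Next use of elk: step 4. Cache: [elk]
  3. access owl: MISS. Cache: [elk owl]
  4. access elk: HIT. Next use of elk: step 23. Cache: [elk owl]
  5. access berry: MISS. Cache: [elk owl berry]
  6. access berry: HIT. Next use of berry: step 12. Cache: [elk owl berry]
  7. access bee: MISS, evict elk (next use: step 23). Cache: [owl berry bee]
  8. access bee: HIT. Next use of bee: step 11. Cache: [owl berry bee]
  9. access mango: MISS, evict berry (next use: step 12). Cache: [owl bee mango]
  10. access owl: HIT. Next use of owl: step 15. Cache: [owl bee mango]
  11. access bee: HIT. Next use of bee: step 17. Cache: [owl bee mango]
  12. access berry: MISS, evict mango (next use: step 22). Cache: [owl bee berry]
  13. access berry: HIT. Next use of berry: step 18. Cache: [owl bee berry]
  14. access apple: MISS, evict berry (next use: step 18). Cache: [owl bee apple]
  15. access owl: HIT. Next use of owl: never. Cache: [owl bee apple]
  16. access jay: MISS, evict owl (next use: never). Cache: [bee apple jay]
  17. access bee: HIT. Next use of bee: never. Cache: [bee apple jay]
  18. access berry: MISS, evict bee (next use: never). Cache: [apple jay berry]
  19. access berry: HIT. Next use of berry: step 24. Cache: [apple jay berry]
  20. access apple: HIT. Next use of apple: step 21. Cache: [apple jay berry]
  21. access apple: HIT. Next use of apple: never. Cache: [apple jay berry]
  22. access mango: MISS, evict apple (next use: never). Cache: [jay berry mango]
  23. access elk: MISS, evict jay (next use: never). Cache: [berry mango elk]
  24. access berry: HIT. Next use of berry: never. Cache: [berry mango elk]
  25. access elk: HIT. Next use of elk: never. Cache: [berry mango elk]
Total: 14 hits, 11 misses, 8 evictions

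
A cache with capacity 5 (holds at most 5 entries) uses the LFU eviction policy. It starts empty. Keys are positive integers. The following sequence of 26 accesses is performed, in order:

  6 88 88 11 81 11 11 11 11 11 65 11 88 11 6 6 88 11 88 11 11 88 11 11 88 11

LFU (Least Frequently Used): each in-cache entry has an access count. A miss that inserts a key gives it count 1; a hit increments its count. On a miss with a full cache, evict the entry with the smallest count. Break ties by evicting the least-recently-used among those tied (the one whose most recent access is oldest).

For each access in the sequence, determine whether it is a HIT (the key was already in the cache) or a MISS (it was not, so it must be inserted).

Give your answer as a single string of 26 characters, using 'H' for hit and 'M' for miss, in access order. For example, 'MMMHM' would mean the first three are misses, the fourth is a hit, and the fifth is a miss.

LFU simulation (capacity=5):
  1. access 6: MISS. Cache: [6(c=1)]
  2. access 88: MISS. Cache: [6(c=1) 88(c=1)]
  3. access 88: HIT, count now 2. Cache: [6(c=1) 88(c=2)]
  4. access 11: MISS. Cache: [6(c=1) 11(c=1) 88(c=2)]
  5. access 81: MISS. Cache: [6(c=1) 11(c=1) 81(c=1) 88(c=2)]
  6. access 11: HIT, count now 2. Cache: [6(c=1) 81(c=1) 88(c=2) 11(c=2)]
  7. access 11: HIT, count now 3. Cache: [6(c=1) 81(c=1) 88(c=2) 11(c=3)]
  8. access 11: HIT, count now 4. Cache: [6(c=1) 81(c=1) 88(c=2) 11(c=4)]
  9. access 11: HIT, count now 5. Cache: [6(c=1) 81(c=1) 88(c=2) 11(c=5)]
  10. access 11: HIT, count now 6. Cache: [6(c=1) 81(c=1) 88(c=2) 11(c=6)]
  11. access 65: MISS. Cache: [6(c=1) 81(c=1) 65(c=1) 88(c=2) 11(c=6)]
  12. access 11: HIT, count now 7. Cache: [6(c=1) 81(c=1) 65(c=1) 88(c=2) 11(c=7)]
  13. access 88: HIT, count now 3. Cache: [6(c=1) 81(c=1) 65(c=1) 88(c=3) 11(c=7)]
  14. access 11: HIT, count now 8. Cache: [6(c=1) 81(c=1) 65(c=1) 88(c=3) 11(c=8)]
  15. access 6: HIT, count now 2. Cache: [81(c=1) 65(c=1) 6(c=2) 88(c=3) 11(c=8)]
  16. access 6: HIT, count now 3. Cache: [81(c=1) 65(c=1) 88(c=3) 6(c=3) 11(c=8)]
  17. access 88: HIT, count now 4. Cache: [81(c=1) 65(c=1) 6(c=3) 88(c=4) 11(c=8)]
  18. access 11: HIT, count now 9. Cache: [81(c=1) 65(c=1) 6(c=3) 88(c=4) 11(c=9)]
  19. access 88: HIT, count now 5. Cache: [81(c=1) 65(c=1) 6(c=3) 88(c=5) 11(c=9)]
  20. access 11: HIT, count now 10. Cache: [81(c=1) 65(c=1) 6(c=3) 88(c=5) 11(c=10)]
  21. access 11: HIT, count now 11. Cache: [81(c=1) 65(c=1) 6(c=3) 88(c=5) 11(c=11)]
  22. access 88: HIT, count now 6. Cache: [81(c=1) 65(c=1) 6(c=3) 88(c=6) 11(c=11)]
  23. access 11: HIT, count now 12. Cache: [81(c=1) 65(c=1) 6(c=3) 88(c=6) 11(c=12)]
  24. access 11: HIT, count now 13. Cache: [81(c=1) 65(c=1) 6(c=3) 88(c=6) 11(c=13)]
  25. access 88: HIT, count now 7. Cache: [81(c=1) 65(c=1) 6(c=3) 88(c=7) 11(c=13)]
  26. access 11: HIT, count now 14. Cache: [81(c=1) 65(c=1) 6(c=3) 88(c=7) 11(c=14)]
Total: 21 hits, 5 misses, 0 evictions

Answer: MMHMMHHHHHMHHHHHHHHHHHHHHH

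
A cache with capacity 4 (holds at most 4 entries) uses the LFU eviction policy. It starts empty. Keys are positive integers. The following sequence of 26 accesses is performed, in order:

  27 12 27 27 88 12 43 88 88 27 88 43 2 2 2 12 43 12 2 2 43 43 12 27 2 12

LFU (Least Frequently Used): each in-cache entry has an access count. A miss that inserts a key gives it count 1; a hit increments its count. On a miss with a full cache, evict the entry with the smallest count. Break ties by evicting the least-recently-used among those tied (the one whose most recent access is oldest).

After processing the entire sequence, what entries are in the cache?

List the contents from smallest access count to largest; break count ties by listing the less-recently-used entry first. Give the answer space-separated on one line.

Answer: 12 88 27 2

Derivation:
LFU simulation (capacity=4):
  1. access 27: MISS. Cache: [27(c=1)]
  2. access 12: MISS. Cache: [27(c=1) 12(c=1)]
  3. access 27: HIT, count now 2. Cache: [12(c=1) 27(c=2)]
  4. access 27: HIT, count now 3. Cache: [12(c=1) 27(c=3)]
  5. access 88: MISS. Cache: [12(c=1) 88(c=1) 27(c=3)]
  6. access 12: HIT, count now 2. Cache: [88(c=1) 12(c=2) 27(c=3)]
  7. access 43: MISS. Cache: [88(c=1) 43(c=1) 12(c=2) 27(c=3)]
  8. access 88: HIT, count now 2. Cache: [43(c=1) 12(c=2) 88(c=2) 27(c=3)]
  9. access 88: HIT, count now 3. Cache: [43(c=1) 12(c=2) 27(c=3) 88(c=3)]
  10. access 27: HIT, count now 4. Cache: [43(c=1) 12(c=2) 88(c=3) 27(c=4)]
  11. access 88: HIT, count now 4. Cache: [43(c=1) 12(c=2) 27(c=4) 88(c=4)]
  12. access 43: HIT, count now 2. Cache: [12(c=2) 43(c=2) 27(c=4) 88(c=4)]
  13. access 2: MISS, evict 12(c=2). Cache: [2(c=1) 43(c=2) 27(c=4) 88(c=4)]
  14. access 2: HIT, count now 2. Cache: [43(c=2) 2(c=2) 27(c=4) 88(c=4)]
  15. access 2: HIT, count now 3. Cache: [43(c=2) 2(c=3) 27(c=4) 88(c=4)]
  16. access 12: MISS, evict 43(c=2). Cache: [12(c=1) 2(c=3) 27(c=4) 88(c=4)]
  17. access 43: MISS, evict 12(c=1). Cache: [43(c=1) 2(c=3) 27(c=4) 88(c=4)]
  18. access 12: MISS, evict 43(c=1). Cache: [12(c=1) 2(c=3) 27(c=4) 88(c=4)]
  19. access 2: HIT, count now 4. Cache: [12(c=1) 27(c=4) 88(c=4) 2(c=4)]
  20. access 2: HIT, count now 5. Cache: [12(c=1) 27(c=4) 88(c=4) 2(c=5)]
  21. access 43: MISS, evict 12(c=1). Cache: [43(c=1) 27(c=4) 88(c=4) 2(c=5)]
  22. access 43: HIT, count now 2. Cache: [43(c=2) 27(c=4) 88(c=4) 2(c=5)]
  23. access 12: MISS, evict 43(c=2). Cache: [12(c=1) 27(c=4) 88(c=4) 2(c=5)]
  24. access 27: HIT, count now 5. Cache: [12(c=1) 88(c=4) 2(c=5) 27(c=5)]
  25. access 2: HIT, count now 6. Cache: [12(c=1) 88(c=4) 27(c=5) 2(c=6)]
  26. access 12: HIT, count now 2. Cache: [12(c=2) 88(c=4) 27(c=5) 2(c=6)]
Total: 16 hits, 10 misses, 6 evictions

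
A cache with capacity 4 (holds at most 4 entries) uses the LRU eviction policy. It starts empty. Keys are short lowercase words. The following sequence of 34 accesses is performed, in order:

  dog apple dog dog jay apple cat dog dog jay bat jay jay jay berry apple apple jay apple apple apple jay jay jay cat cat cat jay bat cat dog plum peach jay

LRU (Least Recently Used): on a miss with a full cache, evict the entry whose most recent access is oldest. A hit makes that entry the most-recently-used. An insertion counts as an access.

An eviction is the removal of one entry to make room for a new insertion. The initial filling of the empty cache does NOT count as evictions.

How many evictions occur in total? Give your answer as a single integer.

Answer: 9

Derivation:
LRU simulation (capacity=4):
  1. access dog: MISS. Cache (LRU->MRU): [dog]
  2. access apple: MISS. Cache (LRU->MRU): [dog apple]
  3. access dog: HIT. Cache (LRU->MRU): [apple dog]
  4. access dog: HIT. Cache (LRU->MRU): [apple dog]
  5. access jay: MISS. Cache (LRU->MRU): [apple dog jay]
  6. access apple: HIT. Cache (LRU->MRU): [dog jay apple]
  7. access cat: MISS. Cache (LRU->MRU): [dog jay apple cat]
  8. access dog: HIT. Cache (LRU->MRU): [jay apple cat dog]
  9. access dog: HIT. Cache (LRU->MRU): [jay apple cat dog]
  10. access jay: HIT. Cache (LRU->MRU): [apple cat dog jay]
  11. access bat: MISS, evict apple. Cache (LRU->MRU): [cat dog jay bat]
  12. access jay: HIT. Cache (LRU->MRU): [cat dog bat jay]
  13. access jay: HIT. Cache (LRU->MRU): [cat dog bat jay]
  14. access jay: HIT. Cache (LRU->MRU): [cat dog bat jay]
  15. access berry: MISS, evict cat. Cache (LRU->MRU): [dog bat jay berry]
  16. access apple: MISS, evict dog. Cache (LRU->MRU): [bat jay berry apple]
  17. access apple: HIT. Cache (LRU->MRU): [bat jay berry apple]
  18. access jay: HIT. Cache (LRU->MRU): [bat berry apple jay]
  19. access apple: HIT. Cache (LRU->MRU): [bat berry jay apple]
  20. access apple: HIT. Cache (LRU->MRU): [bat berry jay apple]
  21. access apple: HIT. Cache (LRU->MRU): [bat berry jay apple]
  22. access jay: HIT. Cache (LRU->MRU): [bat berry apple jay]
  23. access jay: HIT. Cache (LRU->MRU): [bat berry apple jay]
  24. access jay: HIT. Cache (LRU->MRU): [bat berry apple jay]
  25. access cat: MISS, evict bat. Cache (LRU->MRU): [berry apple jay cat]
  26. access cat: HIT. Cache (LRU->MRU): [berry apple jay cat]
  27. access cat: HIT. Cache (LRU->MRU): [berry apple jay cat]
  28. access jay: HIT. Cache (LRU->MRU): [berry apple cat jay]
  29. access bat: MISS, evict berry. Cache (LRU->MRU): [apple cat jay bat]
  30. access cat: HIT. Cache (LRU->MRU): [apple jay bat cat]
  31. access dog: MISS, evict apple. Cache (LRU->MRU): [jay bat cat dog]
  32. access plum: MISS, evict jay. Cache (LRU->MRU): [bat cat dog plum]
  33. access peach: MISS, evict bat. Cache (LRU->MRU): [cat dog plum peach]
  34. access jay: MISS, evict cat. Cache (LRU->MRU): [dog plum peach jay]
Total: 21 hits, 13 misses, 9 evictions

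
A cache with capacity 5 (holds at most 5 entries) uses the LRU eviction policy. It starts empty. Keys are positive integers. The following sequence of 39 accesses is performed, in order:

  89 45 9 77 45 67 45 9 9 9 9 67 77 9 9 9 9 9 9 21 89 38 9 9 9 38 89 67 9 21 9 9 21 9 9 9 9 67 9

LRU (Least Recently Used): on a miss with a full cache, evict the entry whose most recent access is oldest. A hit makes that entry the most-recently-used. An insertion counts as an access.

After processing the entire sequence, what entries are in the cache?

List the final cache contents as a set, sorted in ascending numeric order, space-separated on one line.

Answer: 9 21 38 67 89

Derivation:
LRU simulation (capacity=5):
  1. access 89: MISS. Cache (LRU->MRU): [89]
  2. access 45: MISS. Cache (LRU->MRU): [89 45]
  3. access 9: MISS. Cache (LRU->MRU): [89 45 9]
  4. access 77: MISS. Cache (LRU->MRU): [89 45 9 77]
  5. access 45: HIT. Cache (LRU->MRU): [89 9 77 45]
  6. access 67: MISS. Cache (LRU->MRU): [89 9 77 45 67]
  7. access 45: HIT. Cache (LRU->MRU): [89 9 77 67 45]
  8. access 9: HIT. Cache (LRU->MRU): [89 77 67 45 9]
  9. access 9: HIT. Cache (LRU->MRU): [89 77 67 45 9]
  10. access 9: HIT. Cache (LRU->MRU): [89 77 67 45 9]
  11. access 9: HIT. Cache (LRU->MRU): [89 77 67 45 9]
  12. access 67: HIT. Cache (LRU->MRU): [89 77 45 9 67]
  13. access 77: HIT. Cache (LRU->MRU): [89 45 9 67 77]
  14. access 9: HIT. Cache (LRU->MRU): [89 45 67 77 9]
  15. access 9: HIT. Cache (LRU->MRU): [89 45 67 77 9]
  16. access 9: HIT. Cache (LRU->MRU): [89 45 67 77 9]
  17. access 9: HIT. Cache (LRU->MRU): [89 45 67 77 9]
  18. access 9: HIT. Cache (LRU->MRU): [89 45 67 77 9]
  19. access 9: HIT. Cache (LRU->MRU): [89 45 67 77 9]
  20. access 21: MISS, evict 89. Cache (LRU->MRU): [45 67 77 9 21]
  21. access 89: MISS, evict 45. Cache (LRU->MRU): [67 77 9 21 89]
  22. access 38: MISS, evict 67. Cache (LRU->MRU): [77 9 21 89 38]
  23. access 9: HIT. Cache (LRU->MRU): [77 21 89 38 9]
  24. access 9: HIT. Cache (LRU->MRU): [77 21 89 38 9]
  25. access 9: HIT. Cache (LRU->MRU): [77 21 89 38 9]
  26. access 38: HIT. Cache (LRU->MRU): [77 21 89 9 38]
  27. access 89: HIT. Cache (LRU->MRU): [77 21 9 38 89]
  28. access 67: MISS, evict 77. Cache (LRU->MRU): [21 9 38 89 67]
  29. access 9: HIT. Cache (LRU->MRU): [21 38 89 67 9]
  30. access 21: HIT. Cache (LRU->MRU): [38 89 67 9 21]
  31. access 9: HIT. Cache (LRU->MRU): [38 89 67 21 9]
  32. access 9: HIT. Cache (LRU->MRU): [38 89 67 21 9]
  33. access 21: HIT. Cache (LRU->MRU): [38 89 67 9 21]
  34. access 9: HIT. Cache (LRU->MRU): [38 89 67 21 9]
  35. access 9: HIT. Cache (LRU->MRU): [38 89 67 21 9]
  36. access 9: HIT. Cache (LRU->MRU): [38 89 67 21 9]
  37. access 9: HIT. Cache (LRU->MRU): [38 89 67 21 9]
  38. access 67: HIT. Cache (LRU->MRU): [38 89 21 9 67]
  39. access 9: HIT. Cache (LRU->MRU): [38 89 21 67 9]
Total: 30 hits, 9 misses, 4 evictions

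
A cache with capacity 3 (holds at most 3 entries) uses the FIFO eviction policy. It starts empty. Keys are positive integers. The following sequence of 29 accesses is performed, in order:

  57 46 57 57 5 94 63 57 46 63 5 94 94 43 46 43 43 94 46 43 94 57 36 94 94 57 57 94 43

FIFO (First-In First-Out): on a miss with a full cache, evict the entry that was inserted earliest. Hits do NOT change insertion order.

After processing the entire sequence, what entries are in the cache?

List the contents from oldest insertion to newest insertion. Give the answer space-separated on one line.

FIFO simulation (capacity=3):
  1. access 57: MISS. Cache (old->new): [57]
  2. access 46: MISS. Cache (old->new): [57 46]
  3. access 57: HIT. Cache (old->new): [57 46]
  4. access 57: HIT. Cache (old->new): [57 46]
  5. access 5: MISS. Cache (old->new): [57 46 5]
  6. access 94: MISS, evict 57. Cache (old->new): [46 5 94]
  7. access 63: MISS, evict 46. Cache (old->new): [5 94 63]
  8. access 57: MISS, evict 5. Cache (old->new): [94 63 57]
  9. access 46: MISS, evict 94. Cache (old->new): [63 57 46]
  10. access 63: HIT. Cache (old->new): [63 57 46]
  11. access 5: MISS, evict 63. Cache (old->new): [57 46 5]
  12. access 94: MISS, evict 57. Cache (old->new): [46 5 94]
  13. access 94: HIT. Cache (old->new): [46 5 94]
  14. access 43: MISS, evict 46. Cache (old->new): [5 94 43]
  15. access 46: MISS, evict 5. Cache (old->new): [94 43 46]
  16. access 43: HIT. Cache (old->new): [94 43 46]
  17. access 43: HIT. Cache (old->new): [94 43 46]
  18. access 94: HIT. Cache (old->new): [94 43 46]
  19. access 46: HIT. Cache (old->new): [94 43 46]
  20. access 43: HIT. Cache (old->new): [94 43 46]
  21. access 94: HIT. Cache (old->new): [94 43 46]
  22. access 57: MISS, evict 94. Cache (old->new): [43 46 57]
  23. access 36: MISS, evict 43. Cache (old->new): [46 57 36]
  24. access 94: MISS, evict 46. Cache (old->new): [57 36 94]
  25. access 94: HIT. Cache (old->new): [57 36 94]
  26. access 57: HIT. Cache (old->new): [57 36 94]
  27. access 57: HIT. Cache (old->new): [57 36 94]
  28. access 94: HIT. Cache (old->new): [57 36 94]
  29. access 43: MISS, evict 57. Cache (old->new): [36 94 43]
Total: 14 hits, 15 misses, 12 evictions

Answer: 36 94 43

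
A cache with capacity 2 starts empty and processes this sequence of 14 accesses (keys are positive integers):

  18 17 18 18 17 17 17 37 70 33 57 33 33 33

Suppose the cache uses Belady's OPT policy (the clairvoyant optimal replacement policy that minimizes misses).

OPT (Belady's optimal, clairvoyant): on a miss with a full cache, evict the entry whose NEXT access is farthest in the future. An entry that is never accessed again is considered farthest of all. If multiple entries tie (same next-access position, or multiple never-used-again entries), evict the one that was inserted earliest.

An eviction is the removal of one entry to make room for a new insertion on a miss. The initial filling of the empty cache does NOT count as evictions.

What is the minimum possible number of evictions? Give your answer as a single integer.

Answer: 4

Derivation:
OPT (Belady) simulation (capacity=2):
  1. access 18: MISS. Cache: [18]
  2. access 17: MISS. Cache: [18 17]
  3. access 18: HIT. Next use of 18: step 4. Cache: [18 17]
  4. access 18: HIT. Next use of 18: never. Cache: [18 17]
  5. access 17: HIT. Next use of 17: step 6. Cache: [18 17]
  6. access 17: HIT. Next use of 17: step 7. Cache: [18 17]
  7. access 17: HIT. Next use of 17: never. Cache: [18 17]
  8. access 37: MISS, evict 18 (next use: never). Cache: [17 37]
  9. access 70: MISS, evict 17 (next use: never). Cache: [37 70]
  10. access 33: MISS, evict 37 (next use: never). Cache: [70 33]
  11. access 57: MISS, evict 70 (next use: never). Cache: [33 57]
  12. access 33: HIT. Next use of 33: step 13. Cache: [33 57]
  13. access 33: HIT. Next use of 33: step 14. Cache: [33 57]
  14. access 33: HIT. Next use of 33: never. Cache: [33 57]
Total: 8 hits, 6 misses, 4 evictions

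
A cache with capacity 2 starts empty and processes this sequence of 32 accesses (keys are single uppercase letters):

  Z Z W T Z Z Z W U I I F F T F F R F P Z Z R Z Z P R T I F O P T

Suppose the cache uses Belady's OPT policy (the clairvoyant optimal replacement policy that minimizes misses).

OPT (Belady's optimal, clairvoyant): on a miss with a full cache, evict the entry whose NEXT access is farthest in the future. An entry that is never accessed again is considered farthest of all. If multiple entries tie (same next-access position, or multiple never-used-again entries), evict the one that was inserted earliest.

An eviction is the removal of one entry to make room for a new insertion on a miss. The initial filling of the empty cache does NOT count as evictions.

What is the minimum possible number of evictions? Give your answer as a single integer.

Answer: 14

Derivation:
OPT (Belady) simulation (capacity=2):
  1. access Z: MISS. Cache: [Z]
  2. access Z: HIT. Next use of Z: step 5. Cache: [Z]
  3. access W: MISS. Cache: [Z W]
  4. access T: MISS, evict W (next use: step 8). Cache: [Z T]
  5. access Z: HIT. Next use of Z: step 6. Cache: [Z T]
  6. access Z: HIT. Next use of Z: step 7. Cache: [Z T]
  7. access Z: HIT. Next use of Z: step 20. Cache: [Z T]
  8. access W: MISS, evict Z (next use: step 20). Cache: [T W]
  9. access U: MISS, evict W (next use: never). Cache: [T U]
  10. access I: MISS, evict U (next use: never). Cache: [T I]
  11. access I: HIT. Next use of I: step 28. Cache: [T I]
  12. access F: MISS, evict I (next use: step 28). Cache: [T F]
  13. access F: HIT. Next use of F: step 15. Cache: [T F]
  14. access T: HIT. Next use of T: step 27. Cache: [T F]
  15. access F: HIT. Next use of F: step 16. Cache: [T F]
  16. access F: HIT. Next use of F: step 18. Cache: [T F]
  17. access R: MISS, evict T (next use: step 27). Cache: [F R]
  18. access F: HIT. Next use of F: step 29. Cache: [F R]
  19. access P: MISS, evict F (next use: step 29). Cache: [R P]
  20. access Z: MISS, evict P (next use: step 25). Cache: [R Z]
  21. access Z: HIT. Next use of Z: step 23. Cache: [R Z]
  22. access R: HIT. Next use of R: step 26. Cache: [R Z]
  23. access Z: HIT. Next use of Z: step 24. Cache: [R Z]
  24. access Z: HIT. Next use of Z: never. Cache: [R Z]
  25. access P: MISS, evict Z (next use: never). Cache: [R P]
  26. access R: HIT. Next use of R: never. Cache: [R P]
  27. access T: MISS, evict R (next use: never). Cache: [P T]
  28. access I: MISS, evict T (next use: step 32). Cache: [P I]
  29. access F: MISS, evict I (next use: never). Cache: [P F]
  30. access O: MISS, evict F (next use: never). Cache: [P O]
  31. access P: HIT. Next use of P: never. Cache: [P O]
  32. access T: MISS, evict P (next use: never). Cache: [O T]
Total: 16 hits, 16 misses, 14 evictions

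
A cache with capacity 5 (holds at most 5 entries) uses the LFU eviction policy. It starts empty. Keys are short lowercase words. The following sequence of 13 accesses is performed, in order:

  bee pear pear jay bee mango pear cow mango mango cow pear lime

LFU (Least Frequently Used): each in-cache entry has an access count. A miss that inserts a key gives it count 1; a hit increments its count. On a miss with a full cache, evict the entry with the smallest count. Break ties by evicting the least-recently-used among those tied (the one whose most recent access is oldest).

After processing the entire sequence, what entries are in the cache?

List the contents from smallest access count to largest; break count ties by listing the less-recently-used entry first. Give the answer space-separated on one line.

Answer: lime bee cow mango pear

Derivation:
LFU simulation (capacity=5):
  1. access bee: MISS. Cache: [bee(c=1)]
  2. access pear: MISS. Cache: [bee(c=1) pear(c=1)]
  3. access pear: HIT, count now 2. Cache: [bee(c=1) pear(c=2)]
  4. access jay: MISS. Cache: [bee(c=1) jay(c=1) pear(c=2)]
  5. access bee: HIT, count now 2. Cache: [jay(c=1) pear(c=2) bee(c=2)]
  6. access mango: MISS. Cache: [jay(c=1) mango(c=1) pear(c=2) bee(c=2)]
  7. access pear: HIT, count now 3. Cache: [jay(c=1) mango(c=1) bee(c=2) pear(c=3)]
  8. access cow: MISS. Cache: [jay(c=1) mango(c=1) cow(c=1) bee(c=2) pear(c=3)]
  9. access mango: HIT, count now 2. Cache: [jay(c=1) cow(c=1) bee(c=2) mango(c=2) pear(c=3)]
  10. access mango: HIT, count now 3. Cache: [jay(c=1) cow(c=1) bee(c=2) pear(c=3) mango(c=3)]
  11. access cow: HIT, count now 2. Cache: [jay(c=1) bee(c=2) cow(c=2) pear(c=3) mango(c=3)]
  12. access pear: HIT, count now 4. Cache: [jay(c=1) bee(c=2) cow(c=2) mango(c=3) pear(c=4)]
  13. access lime: MISS, evict jay(c=1). Cache: [lime(c=1) bee(c=2) cow(c=2) mango(c=3) pear(c=4)]
Total: 7 hits, 6 misses, 1 evictions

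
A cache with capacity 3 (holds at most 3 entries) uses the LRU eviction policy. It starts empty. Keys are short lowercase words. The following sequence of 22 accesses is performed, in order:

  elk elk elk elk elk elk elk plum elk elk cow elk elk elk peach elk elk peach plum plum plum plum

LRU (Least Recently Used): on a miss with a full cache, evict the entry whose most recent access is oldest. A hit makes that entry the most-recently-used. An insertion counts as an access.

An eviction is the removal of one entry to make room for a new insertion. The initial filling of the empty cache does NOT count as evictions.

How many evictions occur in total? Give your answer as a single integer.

LRU simulation (capacity=3):
  1. access elk: MISS. Cache (LRU->MRU): [elk]
  2. access elk: HIT. Cache (LRU->MRU): [elk]
  3. access elk: HIT. Cache (LRU->MRU): [elk]
  4. access elk: HIT. Cache (LRU->MRU): [elk]
  5. access elk: HIT. Cache (LRU->MRU): [elk]
  6. access elk: HIT. Cache (LRU->MRU): [elk]
  7. access elk: HIT. Cache (LRU->MRU): [elk]
  8. access plum: MISS. Cache (LRU->MRU): [elk plum]
  9. access elk: HIT. Cache (LRU->MRU): [plum elk]
  10. access elk: HIT. Cache (LRU->MRU): [plum elk]
  11. access cow: MISS. Cache (LRU->MRU): [plum elk cow]
  12. access elk: HIT. Cache (LRU->MRU): [plum cow elk]
  13. access elk: HIT. Cache (LRU->MRU): [plum cow elk]
  14. access elk: HIT. Cache (LRU->MRU): [plum cow elk]
  15. access peach: MISS, evict plum. Cache (LRU->MRU): [cow elk peach]
  16. access elk: HIT. Cache (LRU->MRU): [cow peach elk]
  17. access elk: HIT. Cache (LRU->MRU): [cow peach elk]
  18. access peach: HIT. Cache (LRU->MRU): [cow elk peach]
  19. access plum: MISS, evict cow. Cache (LRU->MRU): [elk peach plum]
  20. access plum: HIT. Cache (LRU->MRU): [elk peach plum]
  21. access plum: HIT. Cache (LRU->MRU): [elk peach plum]
  22. access plum: HIT. Cache (LRU->MRU): [elk peach plum]
Total: 17 hits, 5 misses, 2 evictions

Answer: 2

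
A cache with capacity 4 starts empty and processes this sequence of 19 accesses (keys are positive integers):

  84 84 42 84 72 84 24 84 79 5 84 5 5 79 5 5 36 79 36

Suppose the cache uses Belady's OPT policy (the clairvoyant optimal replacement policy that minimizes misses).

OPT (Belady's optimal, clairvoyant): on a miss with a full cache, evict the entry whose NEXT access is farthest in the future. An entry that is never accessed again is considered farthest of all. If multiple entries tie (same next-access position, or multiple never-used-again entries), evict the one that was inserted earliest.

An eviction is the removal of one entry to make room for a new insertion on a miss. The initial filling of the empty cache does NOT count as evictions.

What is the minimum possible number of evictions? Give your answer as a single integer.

OPT (Belady) simulation (capacity=4):
  1. access 84: MISS. Cache: [84]
  2. access 84: HIT. Next use of 84: step 4. Cache: [84]
  3. access 42: MISS. Cache: [84 42]
  4. access 84: HIT. Next use of 84: step 6. Cache: [84 42]
  5. access 72: MISS. Cache: [84 42 72]
  6. access 84: HIT. Next use of 84: step 8. Cache: [84 42 72]
  7. access 24: MISS. Cache: [84 42 72 24]
  8. access 84: HIT. Next use of 84: step 11. Cache: [84 42 72 24]
  9. access 79: MISS, evict 42 (next use: never). Cache: [84 72 24 79]
  10. access 5: MISS, evict 72 (next use: never). Cache: [84 24 79 5]
  11. access 84: HIT. Next use of 84: never. Cache: [84 24 79 5]
  12. access 5: HIT. Next use of 5: step 13. Cache: [84 24 79 5]
  13. access 5: HIT. Next use of 5: step 15. Cache: [84 24 79 5]
  14. access 79: HIT. Next use of 79: step 18. Cache: [84 24 79 5]
  15. access 5: HIT. Next use of 5: step 16. Cache: [84 24 79 5]
  16. access 5: HIT. Next use of 5: never. Cache: [84 24 79 5]
  17. access 36: MISS, evict 84 (next use: never). Cache: [24 79 5 36]
  18. access 79: HIT. Next use of 79: never. Cache: [24 79 5 36]
  19. access 36: HIT. Next use of 36: never. Cache: [24 79 5 36]
Total: 12 hits, 7 misses, 3 evictions

Answer: 3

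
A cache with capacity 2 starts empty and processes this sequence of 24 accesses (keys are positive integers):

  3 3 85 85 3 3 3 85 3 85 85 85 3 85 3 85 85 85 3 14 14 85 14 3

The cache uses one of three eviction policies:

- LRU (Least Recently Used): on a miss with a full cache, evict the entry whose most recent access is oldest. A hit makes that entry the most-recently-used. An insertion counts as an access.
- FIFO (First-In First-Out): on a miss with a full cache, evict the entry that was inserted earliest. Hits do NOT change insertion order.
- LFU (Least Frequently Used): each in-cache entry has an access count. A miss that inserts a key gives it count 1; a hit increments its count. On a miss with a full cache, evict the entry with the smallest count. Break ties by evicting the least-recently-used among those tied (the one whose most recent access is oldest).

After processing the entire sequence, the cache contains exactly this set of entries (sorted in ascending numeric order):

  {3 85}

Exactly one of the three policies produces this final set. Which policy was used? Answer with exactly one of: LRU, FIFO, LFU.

Answer: LFU

Derivation:
Simulating under each policy and comparing final sets:
  LRU: final set = {3 14} -> differs
  FIFO: final set = {3 14} -> differs
  LFU: final set = {3 85} -> MATCHES target
Only LFU produces the target set.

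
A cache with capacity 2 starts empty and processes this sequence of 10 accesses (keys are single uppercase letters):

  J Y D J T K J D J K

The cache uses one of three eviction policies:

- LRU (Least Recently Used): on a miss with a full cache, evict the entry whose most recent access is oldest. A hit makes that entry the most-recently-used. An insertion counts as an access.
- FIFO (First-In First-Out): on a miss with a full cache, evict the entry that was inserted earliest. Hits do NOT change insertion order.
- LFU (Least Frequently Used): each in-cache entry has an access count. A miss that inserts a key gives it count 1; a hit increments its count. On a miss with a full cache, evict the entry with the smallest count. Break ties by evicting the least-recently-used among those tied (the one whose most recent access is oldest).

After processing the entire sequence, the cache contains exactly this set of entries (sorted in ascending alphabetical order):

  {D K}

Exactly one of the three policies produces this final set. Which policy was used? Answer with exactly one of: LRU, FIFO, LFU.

Answer: FIFO

Derivation:
Simulating under each policy and comparing final sets:
  LRU: final set = {J K} -> differs
  FIFO: final set = {D K} -> MATCHES target
  LFU: final set = {J K} -> differs
Only FIFO produces the target set.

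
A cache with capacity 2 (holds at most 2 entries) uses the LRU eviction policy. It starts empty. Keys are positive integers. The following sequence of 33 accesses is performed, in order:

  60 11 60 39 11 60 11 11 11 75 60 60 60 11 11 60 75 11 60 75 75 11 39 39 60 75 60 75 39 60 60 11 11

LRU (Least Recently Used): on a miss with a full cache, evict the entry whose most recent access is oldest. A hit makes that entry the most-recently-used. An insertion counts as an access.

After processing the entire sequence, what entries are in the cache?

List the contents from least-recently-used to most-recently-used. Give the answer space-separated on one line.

Answer: 60 11

Derivation:
LRU simulation (capacity=2):
  1. access 60: MISS. Cache (LRU->MRU): [60]
  2. access 11: MISS. Cache (LRU->MRU): [60 11]
  3. access 60: HIT. Cache (LRU->MRU): [11 60]
  4. access 39: MISS, evict 11. Cache (LRU->MRU): [60 39]
  5. access 11: MISS, evict 60. Cache (LRU->MRU): [39 11]
  6. access 60: MISS, evict 39. Cache (LRU->MRU): [11 60]
  7. access 11: HIT. Cache (LRU->MRU): [60 11]
  8. access 11: HIT. Cache (LRU->MRU): [60 11]
  9. access 11: HIT. Cache (LRU->MRU): [60 11]
  10. access 75: MISS, evict 60. Cache (LRU->MRU): [11 75]
  11. access 60: MISS, evict 11. Cache (LRU->MRU): [75 60]
  12. access 60: HIT. Cache (LRU->MRU): [75 60]
  13. access 60: HIT. Cache (LRU->MRU): [75 60]
  14. access 11: MISS, evict 75. Cache (LRU->MRU): [60 11]
  15. access 11: HIT. Cache (LRU->MRU): [60 11]
  16. access 60: HIT. Cache (LRU->MRU): [11 60]
  17. access 75: MISS, evict 11. Cache (LRU->MRU): [60 75]
  18. access 11: MISS, evict 60. Cache (LRU->MRU): [75 11]
  19. access 60: MISS, evict 75. Cache (LRU->MRU): [11 60]
  20. access 75: MISS, evict 11. Cache (LRU->MRU): [60 75]
  21. access 75: HIT. Cache (LRU->MRU): [60 75]
  22. access 11: MISS, evict 60. Cache (LRU->MRU): [75 11]
  23. access 39: MISS, evict 75. Cache (LRU->MRU): [11 39]
  24. access 39: HIT. Cache (LRU->MRU): [11 39]
  25. access 60: MISS, evict 11. Cache (LRU->MRU): [39 60]
  26. access 75: MISS, evict 39. Cache (LRU->MRU): [60 75]
  27. access 60: HIT. Cache (LRU->MRU): [75 60]
  28. access 75: HIT. Cache (LRU->MRU): [60 75]
  29. access 39: MISS, evict 60. Cache (LRU->MRU): [75 39]
  30. access 60: MISS, evict 75. Cache (LRU->MRU): [39 60]
  31. access 60: HIT. Cache (LRU->MRU): [39 60]
  32. access 11: MISS, evict 39. Cache (LRU->MRU): [60 11]
  33. access 11: HIT. Cache (LRU->MRU): [60 11]
Total: 14 hits, 19 misses, 17 evictions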